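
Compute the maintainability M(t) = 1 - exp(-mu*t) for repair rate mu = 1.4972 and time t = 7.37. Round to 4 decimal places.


mu = 1.4972, t = 7.37
mu * t = 1.4972 * 7.37 = 11.0344
exp(-11.0344) = 0.0
M(t) = 1 - 0.0
M(t) = 1.0

1.0


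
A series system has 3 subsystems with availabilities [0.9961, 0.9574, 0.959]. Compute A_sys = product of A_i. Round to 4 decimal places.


Subsystems: [0.9961, 0.9574, 0.959]
After subsystem 1 (A=0.9961): product = 0.9961
After subsystem 2 (A=0.9574): product = 0.9537
After subsystem 3 (A=0.959): product = 0.9146
A_sys = 0.9146

0.9146


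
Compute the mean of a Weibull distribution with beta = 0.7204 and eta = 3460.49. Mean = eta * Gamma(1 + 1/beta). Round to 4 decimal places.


beta = 0.7204, eta = 3460.49
1/beta = 1.3881
1 + 1/beta = 2.3881
Gamma(2.3881) = 1.2326
Mean = 3460.49 * 1.2326
Mean = 4265.4513

4265.4513


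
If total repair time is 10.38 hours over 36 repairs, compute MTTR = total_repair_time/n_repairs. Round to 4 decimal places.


total_repair_time = 10.38
n_repairs = 36
MTTR = 10.38 / 36
MTTR = 0.2883

0.2883


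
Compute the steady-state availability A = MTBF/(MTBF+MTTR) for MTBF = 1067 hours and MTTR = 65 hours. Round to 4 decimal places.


MTBF = 1067
MTTR = 65
MTBF + MTTR = 1132
A = 1067 / 1132
A = 0.9426

0.9426


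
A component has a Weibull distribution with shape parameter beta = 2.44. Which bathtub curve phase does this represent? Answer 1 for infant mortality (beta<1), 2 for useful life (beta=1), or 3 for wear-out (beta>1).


beta = 2.44
Compare beta to 1:
beta < 1 => infant mortality (phase 1)
beta = 1 => useful life (phase 2)
beta > 1 => wear-out (phase 3)
Since beta = 2.44, this is wear-out (increasing failure rate)
Phase = 3

3


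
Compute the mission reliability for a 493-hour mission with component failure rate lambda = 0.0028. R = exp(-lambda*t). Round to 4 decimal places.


lambda = 0.0028
mission_time = 493
lambda * t = 0.0028 * 493 = 1.3804
R = exp(-1.3804)
R = 0.2515

0.2515


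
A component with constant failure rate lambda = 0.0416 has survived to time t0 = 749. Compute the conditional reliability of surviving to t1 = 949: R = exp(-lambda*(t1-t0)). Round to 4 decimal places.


lambda = 0.0416
t0 = 749, t1 = 949
t1 - t0 = 200
lambda * (t1-t0) = 0.0416 * 200 = 8.32
R = exp(-8.32)
R = 0.0002

0.0002


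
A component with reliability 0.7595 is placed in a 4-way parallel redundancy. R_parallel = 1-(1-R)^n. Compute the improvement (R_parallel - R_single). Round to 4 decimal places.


R_single = 0.7595, n = 4
1 - R_single = 0.2405
(1 - R_single)^n = 0.2405^4 = 0.0033
R_parallel = 1 - 0.0033 = 0.9967
Improvement = 0.9967 - 0.7595
Improvement = 0.2372

0.2372


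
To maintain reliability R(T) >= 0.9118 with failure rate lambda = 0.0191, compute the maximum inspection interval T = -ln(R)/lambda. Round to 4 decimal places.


R_target = 0.9118
lambda = 0.0191
-ln(0.9118) = 0.0923
T = 0.0923 / 0.0191
T = 4.8343

4.8343


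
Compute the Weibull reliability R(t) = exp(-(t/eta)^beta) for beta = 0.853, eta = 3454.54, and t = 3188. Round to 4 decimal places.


beta = 0.853, eta = 3454.54, t = 3188
t/eta = 3188 / 3454.54 = 0.9228
(t/eta)^beta = 0.9228^0.853 = 0.9338
R(t) = exp(-0.9338)
R(t) = 0.3931

0.3931


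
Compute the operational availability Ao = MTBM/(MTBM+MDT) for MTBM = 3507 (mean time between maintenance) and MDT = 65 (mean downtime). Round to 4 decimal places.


MTBM = 3507
MDT = 65
MTBM + MDT = 3572
Ao = 3507 / 3572
Ao = 0.9818

0.9818


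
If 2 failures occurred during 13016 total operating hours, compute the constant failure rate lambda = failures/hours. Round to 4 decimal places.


failures = 2
total_hours = 13016
lambda = 2 / 13016
lambda = 0.0002

0.0002


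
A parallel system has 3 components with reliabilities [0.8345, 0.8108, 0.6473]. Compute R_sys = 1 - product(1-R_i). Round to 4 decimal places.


Components: [0.8345, 0.8108, 0.6473]
(1 - 0.8345) = 0.1655, running product = 0.1655
(1 - 0.8108) = 0.1892, running product = 0.0313
(1 - 0.6473) = 0.3527, running product = 0.011
Product of (1-R_i) = 0.011
R_sys = 1 - 0.011 = 0.989

0.989


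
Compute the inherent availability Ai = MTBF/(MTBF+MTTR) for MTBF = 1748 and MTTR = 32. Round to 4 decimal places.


MTBF = 1748
MTTR = 32
MTBF + MTTR = 1780
Ai = 1748 / 1780
Ai = 0.982

0.982


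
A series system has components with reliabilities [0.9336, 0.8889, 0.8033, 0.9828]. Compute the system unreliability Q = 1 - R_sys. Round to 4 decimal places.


Components: [0.9336, 0.8889, 0.8033, 0.9828]
After component 1: product = 0.9336
After component 2: product = 0.8299
After component 3: product = 0.6666
After component 4: product = 0.6552
R_sys = 0.6552
Q = 1 - 0.6552 = 0.3448

0.3448


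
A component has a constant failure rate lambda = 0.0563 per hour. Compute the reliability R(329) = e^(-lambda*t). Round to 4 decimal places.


lambda = 0.0563
t = 329
lambda * t = 18.5227
R(t) = e^(-18.5227)
R(t) = 0.0

0.0


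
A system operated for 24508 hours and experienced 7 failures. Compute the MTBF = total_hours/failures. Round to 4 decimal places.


total_hours = 24508
failures = 7
MTBF = 24508 / 7
MTBF = 3501.1429

3501.1429


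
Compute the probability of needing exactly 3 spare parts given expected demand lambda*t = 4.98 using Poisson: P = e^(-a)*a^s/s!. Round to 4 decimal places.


a = 4.98, s = 3
e^(-a) = e^(-4.98) = 0.0069
a^s = 4.98^3 = 123.506
s! = 6
P = 0.0069 * 123.506 / 6
P = 0.1415

0.1415


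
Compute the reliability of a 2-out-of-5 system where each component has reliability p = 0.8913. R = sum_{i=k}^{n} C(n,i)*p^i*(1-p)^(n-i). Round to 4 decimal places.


k = 2, n = 5, p = 0.8913
i=2: C(5,2)=10 * 0.8913^2 * 0.1087^3 = 0.0102
i=3: C(5,3)=10 * 0.8913^3 * 0.1087^2 = 0.0837
i=4: C(5,4)=5 * 0.8913^4 * 0.1087^1 = 0.343
i=5: C(5,5)=1 * 0.8913^5 * 0.1087^0 = 0.5625
R = sum of terms = 0.9994

0.9994


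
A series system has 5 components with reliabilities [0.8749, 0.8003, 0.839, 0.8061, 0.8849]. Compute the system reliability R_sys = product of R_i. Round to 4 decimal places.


Components: [0.8749, 0.8003, 0.839, 0.8061, 0.8849]
After component 1 (R=0.8749): product = 0.8749
After component 2 (R=0.8003): product = 0.7002
After component 3 (R=0.839): product = 0.5875
After component 4 (R=0.8061): product = 0.4735
After component 5 (R=0.8849): product = 0.419
R_sys = 0.419

0.419


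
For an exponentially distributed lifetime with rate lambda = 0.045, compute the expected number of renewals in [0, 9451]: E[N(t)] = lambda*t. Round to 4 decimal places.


lambda = 0.045
t = 9451
E[N(t)] = lambda * t
E[N(t)] = 0.045 * 9451
E[N(t)] = 425.295

425.295


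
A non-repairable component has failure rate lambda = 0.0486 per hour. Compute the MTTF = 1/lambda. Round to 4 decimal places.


lambda = 0.0486
MTTF = 1 / 0.0486
MTTF = 20.5761

20.5761


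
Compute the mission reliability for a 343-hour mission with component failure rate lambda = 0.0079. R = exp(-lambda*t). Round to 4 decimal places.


lambda = 0.0079
mission_time = 343
lambda * t = 0.0079 * 343 = 2.7097
R = exp(-2.7097)
R = 0.0666

0.0666


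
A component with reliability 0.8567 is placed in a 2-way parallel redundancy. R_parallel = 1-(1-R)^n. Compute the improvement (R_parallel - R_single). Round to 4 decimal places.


R_single = 0.8567, n = 2
1 - R_single = 0.1433
(1 - R_single)^n = 0.1433^2 = 0.0205
R_parallel = 1 - 0.0205 = 0.9795
Improvement = 0.9795 - 0.8567
Improvement = 0.1228

0.1228


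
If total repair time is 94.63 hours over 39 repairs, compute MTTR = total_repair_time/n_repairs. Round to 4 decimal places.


total_repair_time = 94.63
n_repairs = 39
MTTR = 94.63 / 39
MTTR = 2.4264

2.4264


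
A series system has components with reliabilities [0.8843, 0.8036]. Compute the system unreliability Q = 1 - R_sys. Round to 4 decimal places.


Components: [0.8843, 0.8036]
After component 1: product = 0.8843
After component 2: product = 0.7106
R_sys = 0.7106
Q = 1 - 0.7106 = 0.2894

0.2894


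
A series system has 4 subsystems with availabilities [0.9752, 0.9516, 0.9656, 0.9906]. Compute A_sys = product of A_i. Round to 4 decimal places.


Subsystems: [0.9752, 0.9516, 0.9656, 0.9906]
After subsystem 1 (A=0.9752): product = 0.9752
After subsystem 2 (A=0.9516): product = 0.928
After subsystem 3 (A=0.9656): product = 0.8961
After subsystem 4 (A=0.9906): product = 0.8877
A_sys = 0.8877

0.8877


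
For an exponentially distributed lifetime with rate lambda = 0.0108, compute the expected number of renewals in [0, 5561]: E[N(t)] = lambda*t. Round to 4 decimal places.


lambda = 0.0108
t = 5561
E[N(t)] = lambda * t
E[N(t)] = 0.0108 * 5561
E[N(t)] = 60.0588

60.0588


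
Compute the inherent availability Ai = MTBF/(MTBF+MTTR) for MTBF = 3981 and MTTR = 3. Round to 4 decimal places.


MTBF = 3981
MTTR = 3
MTBF + MTTR = 3984
Ai = 3981 / 3984
Ai = 0.9992

0.9992


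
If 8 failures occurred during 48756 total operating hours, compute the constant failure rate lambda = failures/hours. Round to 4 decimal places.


failures = 8
total_hours = 48756
lambda = 8 / 48756
lambda = 0.0002

0.0002


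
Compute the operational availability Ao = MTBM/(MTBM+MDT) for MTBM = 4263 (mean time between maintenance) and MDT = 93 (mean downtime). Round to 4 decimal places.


MTBM = 4263
MDT = 93
MTBM + MDT = 4356
Ao = 4263 / 4356
Ao = 0.9787

0.9787


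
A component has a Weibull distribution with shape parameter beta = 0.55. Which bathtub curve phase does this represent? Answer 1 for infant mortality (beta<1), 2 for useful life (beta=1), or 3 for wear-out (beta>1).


beta = 0.55
Compare beta to 1:
beta < 1 => infant mortality (phase 1)
beta = 1 => useful life (phase 2)
beta > 1 => wear-out (phase 3)
Since beta = 0.55, this is infant mortality (decreasing failure rate)
Phase = 1

1


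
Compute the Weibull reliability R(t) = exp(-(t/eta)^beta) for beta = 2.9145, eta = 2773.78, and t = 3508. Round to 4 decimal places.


beta = 2.9145, eta = 2773.78, t = 3508
t/eta = 3508 / 2773.78 = 1.2647
(t/eta)^beta = 1.2647^2.9145 = 1.9826
R(t) = exp(-1.9826)
R(t) = 0.1377

0.1377


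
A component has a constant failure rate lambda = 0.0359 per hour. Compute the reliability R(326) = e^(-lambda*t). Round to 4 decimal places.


lambda = 0.0359
t = 326
lambda * t = 11.7034
R(t) = e^(-11.7034)
R(t) = 0.0

0.0


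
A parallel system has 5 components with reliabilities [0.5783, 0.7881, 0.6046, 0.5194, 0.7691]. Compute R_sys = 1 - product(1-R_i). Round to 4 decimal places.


Components: [0.5783, 0.7881, 0.6046, 0.5194, 0.7691]
(1 - 0.5783) = 0.4217, running product = 0.4217
(1 - 0.7881) = 0.2119, running product = 0.0894
(1 - 0.6046) = 0.3954, running product = 0.0353
(1 - 0.5194) = 0.4806, running product = 0.017
(1 - 0.7691) = 0.2309, running product = 0.0039
Product of (1-R_i) = 0.0039
R_sys = 1 - 0.0039 = 0.9961

0.9961


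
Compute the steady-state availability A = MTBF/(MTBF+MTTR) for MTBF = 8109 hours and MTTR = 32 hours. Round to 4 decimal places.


MTBF = 8109
MTTR = 32
MTBF + MTTR = 8141
A = 8109 / 8141
A = 0.9961

0.9961


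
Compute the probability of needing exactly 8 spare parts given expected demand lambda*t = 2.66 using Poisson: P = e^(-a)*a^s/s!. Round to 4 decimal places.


a = 2.66, s = 8
e^(-a) = e^(-2.66) = 0.0699
a^s = 2.66^8 = 2506.4156
s! = 40320
P = 0.0699 * 2506.4156 / 40320
P = 0.0043

0.0043


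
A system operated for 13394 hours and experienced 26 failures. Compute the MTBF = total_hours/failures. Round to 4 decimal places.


total_hours = 13394
failures = 26
MTBF = 13394 / 26
MTBF = 515.1538

515.1538


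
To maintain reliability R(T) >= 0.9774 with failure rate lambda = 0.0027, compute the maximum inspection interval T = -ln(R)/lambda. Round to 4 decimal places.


R_target = 0.9774
lambda = 0.0027
-ln(0.9774) = 0.0229
T = 0.0229 / 0.0027
T = 8.4664

8.4664


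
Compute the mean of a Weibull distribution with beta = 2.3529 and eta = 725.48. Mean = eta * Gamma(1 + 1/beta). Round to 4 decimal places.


beta = 2.3529, eta = 725.48
1/beta = 0.425
1 + 1/beta = 1.425
Gamma(1.425) = 0.8862
Mean = 725.48 * 0.8862
Mean = 642.9093

642.9093


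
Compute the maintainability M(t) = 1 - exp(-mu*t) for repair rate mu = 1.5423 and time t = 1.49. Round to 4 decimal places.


mu = 1.5423, t = 1.49
mu * t = 1.5423 * 1.49 = 2.298
exp(-2.298) = 0.1005
M(t) = 1 - 0.1005
M(t) = 0.8995

0.8995


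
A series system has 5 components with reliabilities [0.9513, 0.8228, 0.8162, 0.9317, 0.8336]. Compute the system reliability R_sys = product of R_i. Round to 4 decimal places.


Components: [0.9513, 0.8228, 0.8162, 0.9317, 0.8336]
After component 1 (R=0.9513): product = 0.9513
After component 2 (R=0.8228): product = 0.7827
After component 3 (R=0.8162): product = 0.6389
After component 4 (R=0.9317): product = 0.5952
After component 5 (R=0.8336): product = 0.4962
R_sys = 0.4962

0.4962


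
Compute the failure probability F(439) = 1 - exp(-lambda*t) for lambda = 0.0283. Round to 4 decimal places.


lambda = 0.0283, t = 439
lambda * t = 12.4237
exp(-12.4237) = 0.0
F(t) = 1 - 0.0
F(t) = 1.0

1.0


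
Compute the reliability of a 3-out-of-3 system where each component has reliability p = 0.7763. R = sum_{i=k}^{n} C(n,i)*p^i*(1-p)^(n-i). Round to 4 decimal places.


k = 3, n = 3, p = 0.7763
i=3: C(3,3)=1 * 0.7763^3 * 0.2237^0 = 0.4678
R = sum of terms = 0.4678

0.4678


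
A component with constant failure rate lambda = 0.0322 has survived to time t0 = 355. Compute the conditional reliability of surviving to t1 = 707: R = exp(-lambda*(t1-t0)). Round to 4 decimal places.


lambda = 0.0322
t0 = 355, t1 = 707
t1 - t0 = 352
lambda * (t1-t0) = 0.0322 * 352 = 11.3344
R = exp(-11.3344)
R = 0.0

0.0


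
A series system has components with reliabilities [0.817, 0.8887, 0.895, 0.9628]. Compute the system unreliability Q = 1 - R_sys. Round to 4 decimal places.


Components: [0.817, 0.8887, 0.895, 0.9628]
After component 1: product = 0.817
After component 2: product = 0.7261
After component 3: product = 0.6498
After component 4: product = 0.6257
R_sys = 0.6257
Q = 1 - 0.6257 = 0.3743

0.3743


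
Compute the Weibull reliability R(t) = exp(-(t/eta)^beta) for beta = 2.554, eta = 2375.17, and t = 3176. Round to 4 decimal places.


beta = 2.554, eta = 2375.17, t = 3176
t/eta = 3176 / 2375.17 = 1.3372
(t/eta)^beta = 1.3372^2.554 = 2.1003
R(t) = exp(-2.1003)
R(t) = 0.1224

0.1224


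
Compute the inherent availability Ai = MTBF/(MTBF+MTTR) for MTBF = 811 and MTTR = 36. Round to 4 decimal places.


MTBF = 811
MTTR = 36
MTBF + MTTR = 847
Ai = 811 / 847
Ai = 0.9575

0.9575


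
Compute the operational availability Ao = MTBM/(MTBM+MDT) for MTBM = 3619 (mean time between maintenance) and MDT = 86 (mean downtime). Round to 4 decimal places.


MTBM = 3619
MDT = 86
MTBM + MDT = 3705
Ao = 3619 / 3705
Ao = 0.9768

0.9768


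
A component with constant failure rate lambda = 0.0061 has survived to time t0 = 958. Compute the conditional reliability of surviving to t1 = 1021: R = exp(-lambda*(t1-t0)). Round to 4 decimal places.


lambda = 0.0061
t0 = 958, t1 = 1021
t1 - t0 = 63
lambda * (t1-t0) = 0.0061 * 63 = 0.3843
R = exp(-0.3843)
R = 0.6809

0.6809


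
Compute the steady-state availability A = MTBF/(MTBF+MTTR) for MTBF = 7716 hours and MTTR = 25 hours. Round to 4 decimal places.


MTBF = 7716
MTTR = 25
MTBF + MTTR = 7741
A = 7716 / 7741
A = 0.9968

0.9968


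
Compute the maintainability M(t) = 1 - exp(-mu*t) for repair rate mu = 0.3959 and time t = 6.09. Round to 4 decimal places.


mu = 0.3959, t = 6.09
mu * t = 0.3959 * 6.09 = 2.411
exp(-2.411) = 0.0897
M(t) = 1 - 0.0897
M(t) = 0.9103

0.9103


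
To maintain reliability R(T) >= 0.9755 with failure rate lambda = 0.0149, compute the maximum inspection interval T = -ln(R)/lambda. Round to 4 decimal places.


R_target = 0.9755
lambda = 0.0149
-ln(0.9755) = 0.0248
T = 0.0248 / 0.0149
T = 1.6648

1.6648


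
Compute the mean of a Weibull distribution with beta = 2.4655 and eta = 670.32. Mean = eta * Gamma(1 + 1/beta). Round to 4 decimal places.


beta = 2.4655, eta = 670.32
1/beta = 0.4056
1 + 1/beta = 1.4056
Gamma(1.4056) = 0.887
Mean = 670.32 * 0.887
Mean = 594.5559

594.5559


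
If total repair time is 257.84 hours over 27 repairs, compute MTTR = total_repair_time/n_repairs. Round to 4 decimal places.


total_repair_time = 257.84
n_repairs = 27
MTTR = 257.84 / 27
MTTR = 9.5496

9.5496


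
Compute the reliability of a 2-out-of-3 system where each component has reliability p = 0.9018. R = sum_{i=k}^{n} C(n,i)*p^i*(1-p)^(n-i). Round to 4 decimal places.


k = 2, n = 3, p = 0.9018
i=2: C(3,2)=3 * 0.9018^2 * 0.0982^1 = 0.2396
i=3: C(3,3)=1 * 0.9018^3 * 0.0982^0 = 0.7334
R = sum of terms = 0.973

0.973


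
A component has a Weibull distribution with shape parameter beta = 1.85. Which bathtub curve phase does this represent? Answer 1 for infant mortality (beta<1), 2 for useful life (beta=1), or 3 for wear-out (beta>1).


beta = 1.85
Compare beta to 1:
beta < 1 => infant mortality (phase 1)
beta = 1 => useful life (phase 2)
beta > 1 => wear-out (phase 3)
Since beta = 1.85, this is wear-out (increasing failure rate)
Phase = 3

3


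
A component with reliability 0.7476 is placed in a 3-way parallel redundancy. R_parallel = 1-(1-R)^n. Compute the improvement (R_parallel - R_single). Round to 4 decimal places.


R_single = 0.7476, n = 3
1 - R_single = 0.2524
(1 - R_single)^n = 0.2524^3 = 0.0161
R_parallel = 1 - 0.0161 = 0.9839
Improvement = 0.9839 - 0.7476
Improvement = 0.2363

0.2363


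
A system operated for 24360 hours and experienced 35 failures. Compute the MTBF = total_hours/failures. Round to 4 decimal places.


total_hours = 24360
failures = 35
MTBF = 24360 / 35
MTBF = 696.0

696.0


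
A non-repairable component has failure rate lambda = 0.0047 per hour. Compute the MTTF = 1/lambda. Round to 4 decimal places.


lambda = 0.0047
MTTF = 1 / 0.0047
MTTF = 212.766

212.766


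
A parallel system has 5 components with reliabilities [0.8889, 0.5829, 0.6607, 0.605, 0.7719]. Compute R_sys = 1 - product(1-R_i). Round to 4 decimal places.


Components: [0.8889, 0.5829, 0.6607, 0.605, 0.7719]
(1 - 0.8889) = 0.1111, running product = 0.1111
(1 - 0.5829) = 0.4171, running product = 0.0463
(1 - 0.6607) = 0.3393, running product = 0.0157
(1 - 0.605) = 0.395, running product = 0.0062
(1 - 0.7719) = 0.2281, running product = 0.0014
Product of (1-R_i) = 0.0014
R_sys = 1 - 0.0014 = 0.9986

0.9986


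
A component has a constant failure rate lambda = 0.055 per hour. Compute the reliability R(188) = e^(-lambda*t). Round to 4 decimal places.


lambda = 0.055
t = 188
lambda * t = 10.34
R(t) = e^(-10.34)
R(t) = 0.0

0.0


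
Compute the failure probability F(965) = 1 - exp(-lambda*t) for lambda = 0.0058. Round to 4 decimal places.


lambda = 0.0058, t = 965
lambda * t = 5.597
exp(-5.597) = 0.0037
F(t) = 1 - 0.0037
F(t) = 0.9963

0.9963


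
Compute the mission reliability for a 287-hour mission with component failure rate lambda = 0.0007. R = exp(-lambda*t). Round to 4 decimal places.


lambda = 0.0007
mission_time = 287
lambda * t = 0.0007 * 287 = 0.2009
R = exp(-0.2009)
R = 0.818

0.818


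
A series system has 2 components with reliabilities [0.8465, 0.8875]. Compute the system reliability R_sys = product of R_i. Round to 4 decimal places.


Components: [0.8465, 0.8875]
After component 1 (R=0.8465): product = 0.8465
After component 2 (R=0.8875): product = 0.7513
R_sys = 0.7513

0.7513


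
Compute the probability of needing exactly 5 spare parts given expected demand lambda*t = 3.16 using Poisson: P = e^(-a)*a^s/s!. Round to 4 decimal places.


a = 3.16, s = 5
e^(-a) = e^(-3.16) = 0.0424
a^s = 3.16^5 = 315.0906
s! = 120
P = 0.0424 * 315.0906 / 120
P = 0.1114

0.1114


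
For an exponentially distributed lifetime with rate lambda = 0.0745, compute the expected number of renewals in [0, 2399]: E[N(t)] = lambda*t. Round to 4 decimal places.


lambda = 0.0745
t = 2399
E[N(t)] = lambda * t
E[N(t)] = 0.0745 * 2399
E[N(t)] = 178.7255

178.7255


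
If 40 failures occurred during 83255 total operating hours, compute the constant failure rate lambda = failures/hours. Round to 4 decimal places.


failures = 40
total_hours = 83255
lambda = 40 / 83255
lambda = 0.0005

0.0005


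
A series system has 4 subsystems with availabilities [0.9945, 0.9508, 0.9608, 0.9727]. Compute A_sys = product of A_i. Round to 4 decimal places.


Subsystems: [0.9945, 0.9508, 0.9608, 0.9727]
After subsystem 1 (A=0.9945): product = 0.9945
After subsystem 2 (A=0.9508): product = 0.9456
After subsystem 3 (A=0.9608): product = 0.9085
After subsystem 4 (A=0.9727): product = 0.8837
A_sys = 0.8837

0.8837


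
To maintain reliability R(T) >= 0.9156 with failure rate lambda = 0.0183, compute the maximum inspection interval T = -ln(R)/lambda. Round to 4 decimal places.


R_target = 0.9156
lambda = 0.0183
-ln(0.9156) = 0.0882
T = 0.0882 / 0.0183
T = 4.8183

4.8183


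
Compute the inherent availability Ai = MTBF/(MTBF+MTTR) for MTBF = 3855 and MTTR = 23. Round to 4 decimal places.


MTBF = 3855
MTTR = 23
MTBF + MTTR = 3878
Ai = 3855 / 3878
Ai = 0.9941

0.9941


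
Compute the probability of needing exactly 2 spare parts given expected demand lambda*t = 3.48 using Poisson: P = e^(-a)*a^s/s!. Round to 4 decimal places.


a = 3.48, s = 2
e^(-a) = e^(-3.48) = 0.0308
a^s = 3.48^2 = 12.1104
s! = 2
P = 0.0308 * 12.1104 / 2
P = 0.1865

0.1865


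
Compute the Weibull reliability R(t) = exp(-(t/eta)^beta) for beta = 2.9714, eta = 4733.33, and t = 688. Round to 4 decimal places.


beta = 2.9714, eta = 4733.33, t = 688
t/eta = 688 / 4733.33 = 0.1454
(t/eta)^beta = 0.1454^2.9714 = 0.0032
R(t) = exp(-0.0032)
R(t) = 0.9968

0.9968


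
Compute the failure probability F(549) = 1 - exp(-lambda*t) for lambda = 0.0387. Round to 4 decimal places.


lambda = 0.0387, t = 549
lambda * t = 21.2463
exp(-21.2463) = 0.0
F(t) = 1 - 0.0
F(t) = 1.0

1.0


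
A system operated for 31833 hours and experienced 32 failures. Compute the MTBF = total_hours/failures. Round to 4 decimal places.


total_hours = 31833
failures = 32
MTBF = 31833 / 32
MTBF = 994.7812

994.7812


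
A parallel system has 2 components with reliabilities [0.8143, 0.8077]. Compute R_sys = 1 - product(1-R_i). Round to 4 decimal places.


Components: [0.8143, 0.8077]
(1 - 0.8143) = 0.1857, running product = 0.1857
(1 - 0.8077) = 0.1923, running product = 0.0357
Product of (1-R_i) = 0.0357
R_sys = 1 - 0.0357 = 0.9643

0.9643


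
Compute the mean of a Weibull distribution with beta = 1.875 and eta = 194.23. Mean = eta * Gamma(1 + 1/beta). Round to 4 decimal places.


beta = 1.875, eta = 194.23
1/beta = 0.5333
1 + 1/beta = 1.5333
Gamma(1.5333) = 0.8878
Mean = 194.23 * 0.8878
Mean = 172.43

172.43


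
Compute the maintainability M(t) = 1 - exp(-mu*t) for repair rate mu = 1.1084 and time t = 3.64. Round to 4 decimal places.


mu = 1.1084, t = 3.64
mu * t = 1.1084 * 3.64 = 4.0346
exp(-4.0346) = 0.0177
M(t) = 1 - 0.0177
M(t) = 0.9823

0.9823


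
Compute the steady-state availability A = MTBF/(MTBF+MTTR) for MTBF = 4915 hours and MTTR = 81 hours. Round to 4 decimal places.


MTBF = 4915
MTTR = 81
MTBF + MTTR = 4996
A = 4915 / 4996
A = 0.9838

0.9838


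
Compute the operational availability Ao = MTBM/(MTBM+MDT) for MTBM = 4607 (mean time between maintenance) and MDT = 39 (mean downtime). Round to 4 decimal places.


MTBM = 4607
MDT = 39
MTBM + MDT = 4646
Ao = 4607 / 4646
Ao = 0.9916

0.9916


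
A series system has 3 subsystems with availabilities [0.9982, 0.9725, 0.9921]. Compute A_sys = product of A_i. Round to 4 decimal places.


Subsystems: [0.9982, 0.9725, 0.9921]
After subsystem 1 (A=0.9982): product = 0.9982
After subsystem 2 (A=0.9725): product = 0.9707
After subsystem 3 (A=0.9921): product = 0.9631
A_sys = 0.9631

0.9631


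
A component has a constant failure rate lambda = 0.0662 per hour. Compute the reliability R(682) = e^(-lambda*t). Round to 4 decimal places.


lambda = 0.0662
t = 682
lambda * t = 45.1484
R(t) = e^(-45.1484)
R(t) = 0.0

0.0


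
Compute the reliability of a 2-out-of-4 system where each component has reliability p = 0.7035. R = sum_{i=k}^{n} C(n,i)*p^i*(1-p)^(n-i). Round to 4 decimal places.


k = 2, n = 4, p = 0.7035
i=2: C(4,2)=6 * 0.7035^2 * 0.2965^2 = 0.2611
i=3: C(4,3)=4 * 0.7035^3 * 0.2965^1 = 0.4129
i=4: C(4,4)=1 * 0.7035^4 * 0.2965^0 = 0.2449
R = sum of terms = 0.9189

0.9189


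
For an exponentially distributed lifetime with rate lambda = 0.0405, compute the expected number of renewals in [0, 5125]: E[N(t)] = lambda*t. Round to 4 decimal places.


lambda = 0.0405
t = 5125
E[N(t)] = lambda * t
E[N(t)] = 0.0405 * 5125
E[N(t)] = 207.5625

207.5625


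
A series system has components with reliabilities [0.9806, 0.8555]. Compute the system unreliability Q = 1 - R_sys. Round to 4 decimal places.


Components: [0.9806, 0.8555]
After component 1: product = 0.9806
After component 2: product = 0.8389
R_sys = 0.8389
Q = 1 - 0.8389 = 0.1611

0.1611


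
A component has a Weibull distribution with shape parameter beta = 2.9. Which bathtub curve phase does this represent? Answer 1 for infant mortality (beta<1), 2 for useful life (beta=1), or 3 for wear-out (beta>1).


beta = 2.9
Compare beta to 1:
beta < 1 => infant mortality (phase 1)
beta = 1 => useful life (phase 2)
beta > 1 => wear-out (phase 3)
Since beta = 2.9, this is wear-out (increasing failure rate)
Phase = 3

3


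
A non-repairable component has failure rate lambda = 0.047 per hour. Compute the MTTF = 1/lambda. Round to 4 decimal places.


lambda = 0.047
MTTF = 1 / 0.047
MTTF = 21.2766

21.2766


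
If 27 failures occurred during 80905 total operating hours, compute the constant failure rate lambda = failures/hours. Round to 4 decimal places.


failures = 27
total_hours = 80905
lambda = 27 / 80905
lambda = 0.0003

0.0003


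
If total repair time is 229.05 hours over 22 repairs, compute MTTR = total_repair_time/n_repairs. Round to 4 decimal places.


total_repair_time = 229.05
n_repairs = 22
MTTR = 229.05 / 22
MTTR = 10.4114

10.4114


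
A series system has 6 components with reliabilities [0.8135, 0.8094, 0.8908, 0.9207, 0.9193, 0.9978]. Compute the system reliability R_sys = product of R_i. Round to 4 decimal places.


Components: [0.8135, 0.8094, 0.8908, 0.9207, 0.9193, 0.9978]
After component 1 (R=0.8135): product = 0.8135
After component 2 (R=0.8094): product = 0.6584
After component 3 (R=0.8908): product = 0.5865
After component 4 (R=0.9207): product = 0.54
After component 5 (R=0.9193): product = 0.4965
After component 6 (R=0.9978): product = 0.4954
R_sys = 0.4954

0.4954


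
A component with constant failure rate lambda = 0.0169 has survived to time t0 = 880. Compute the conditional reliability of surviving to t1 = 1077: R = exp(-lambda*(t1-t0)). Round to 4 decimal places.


lambda = 0.0169
t0 = 880, t1 = 1077
t1 - t0 = 197
lambda * (t1-t0) = 0.0169 * 197 = 3.3293
R = exp(-3.3293)
R = 0.0358

0.0358


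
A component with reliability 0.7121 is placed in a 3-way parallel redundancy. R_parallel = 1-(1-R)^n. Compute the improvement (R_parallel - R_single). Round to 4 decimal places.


R_single = 0.7121, n = 3
1 - R_single = 0.2879
(1 - R_single)^n = 0.2879^3 = 0.0239
R_parallel = 1 - 0.0239 = 0.9761
Improvement = 0.9761 - 0.7121
Improvement = 0.264

0.264


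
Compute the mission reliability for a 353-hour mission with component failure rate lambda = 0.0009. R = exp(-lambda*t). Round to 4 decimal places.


lambda = 0.0009
mission_time = 353
lambda * t = 0.0009 * 353 = 0.3177
R = exp(-0.3177)
R = 0.7278

0.7278


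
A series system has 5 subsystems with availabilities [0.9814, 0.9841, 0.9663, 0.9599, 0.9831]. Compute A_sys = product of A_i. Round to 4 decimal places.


Subsystems: [0.9814, 0.9841, 0.9663, 0.9599, 0.9831]
After subsystem 1 (A=0.9814): product = 0.9814
After subsystem 2 (A=0.9841): product = 0.9658
After subsystem 3 (A=0.9663): product = 0.9332
After subsystem 4 (A=0.9599): product = 0.8958
After subsystem 5 (A=0.9831): product = 0.8807
A_sys = 0.8807

0.8807


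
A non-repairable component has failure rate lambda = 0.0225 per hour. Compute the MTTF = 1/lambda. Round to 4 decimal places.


lambda = 0.0225
MTTF = 1 / 0.0225
MTTF = 44.4444

44.4444


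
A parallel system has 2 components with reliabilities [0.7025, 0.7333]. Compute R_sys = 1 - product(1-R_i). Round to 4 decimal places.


Components: [0.7025, 0.7333]
(1 - 0.7025) = 0.2975, running product = 0.2975
(1 - 0.7333) = 0.2667, running product = 0.0793
Product of (1-R_i) = 0.0793
R_sys = 1 - 0.0793 = 0.9207

0.9207


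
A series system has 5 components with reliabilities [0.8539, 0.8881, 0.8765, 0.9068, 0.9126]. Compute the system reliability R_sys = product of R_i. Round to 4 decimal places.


Components: [0.8539, 0.8881, 0.8765, 0.9068, 0.9126]
After component 1 (R=0.8539): product = 0.8539
After component 2 (R=0.8881): product = 0.7583
After component 3 (R=0.8765): product = 0.6647
After component 4 (R=0.9068): product = 0.6027
After component 5 (R=0.9126): product = 0.5501
R_sys = 0.5501

0.5501


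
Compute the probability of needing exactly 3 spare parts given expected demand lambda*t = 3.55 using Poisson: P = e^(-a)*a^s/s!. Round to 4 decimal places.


a = 3.55, s = 3
e^(-a) = e^(-3.55) = 0.0287
a^s = 3.55^3 = 44.7389
s! = 6
P = 0.0287 * 44.7389 / 6
P = 0.2142

0.2142


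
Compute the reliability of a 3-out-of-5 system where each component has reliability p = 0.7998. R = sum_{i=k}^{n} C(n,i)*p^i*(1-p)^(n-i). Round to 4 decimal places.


k = 3, n = 5, p = 0.7998
i=3: C(5,3)=10 * 0.7998^3 * 0.2002^2 = 0.2051
i=4: C(5,4)=5 * 0.7998^4 * 0.2002^1 = 0.4096
i=5: C(5,5)=1 * 0.7998^5 * 0.2002^0 = 0.3273
R = sum of terms = 0.9419

0.9419


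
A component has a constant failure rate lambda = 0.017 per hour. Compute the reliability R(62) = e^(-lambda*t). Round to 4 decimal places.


lambda = 0.017
t = 62
lambda * t = 1.054
R(t) = e^(-1.054)
R(t) = 0.3485

0.3485


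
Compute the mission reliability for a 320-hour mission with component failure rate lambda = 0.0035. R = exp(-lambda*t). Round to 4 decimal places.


lambda = 0.0035
mission_time = 320
lambda * t = 0.0035 * 320 = 1.12
R = exp(-1.12)
R = 0.3263

0.3263


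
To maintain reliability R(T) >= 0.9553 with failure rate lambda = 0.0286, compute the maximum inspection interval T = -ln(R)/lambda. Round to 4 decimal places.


R_target = 0.9553
lambda = 0.0286
-ln(0.9553) = 0.0457
T = 0.0457 / 0.0286
T = 1.5989

1.5989


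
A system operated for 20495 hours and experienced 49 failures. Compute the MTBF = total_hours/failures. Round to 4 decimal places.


total_hours = 20495
failures = 49
MTBF = 20495 / 49
MTBF = 418.2653

418.2653


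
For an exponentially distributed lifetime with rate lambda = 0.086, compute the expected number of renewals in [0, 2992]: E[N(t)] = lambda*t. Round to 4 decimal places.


lambda = 0.086
t = 2992
E[N(t)] = lambda * t
E[N(t)] = 0.086 * 2992
E[N(t)] = 257.312

257.312


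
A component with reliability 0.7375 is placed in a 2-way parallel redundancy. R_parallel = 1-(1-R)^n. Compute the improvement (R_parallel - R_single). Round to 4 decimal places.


R_single = 0.7375, n = 2
1 - R_single = 0.2625
(1 - R_single)^n = 0.2625^2 = 0.0689
R_parallel = 1 - 0.0689 = 0.9311
Improvement = 0.9311 - 0.7375
Improvement = 0.1936

0.1936


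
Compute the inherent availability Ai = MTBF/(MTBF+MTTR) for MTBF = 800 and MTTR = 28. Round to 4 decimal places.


MTBF = 800
MTTR = 28
MTBF + MTTR = 828
Ai = 800 / 828
Ai = 0.9662

0.9662


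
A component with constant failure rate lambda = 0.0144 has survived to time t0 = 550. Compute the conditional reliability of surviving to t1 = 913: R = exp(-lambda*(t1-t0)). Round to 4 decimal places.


lambda = 0.0144
t0 = 550, t1 = 913
t1 - t0 = 363
lambda * (t1-t0) = 0.0144 * 363 = 5.2272
R = exp(-5.2272)
R = 0.0054

0.0054


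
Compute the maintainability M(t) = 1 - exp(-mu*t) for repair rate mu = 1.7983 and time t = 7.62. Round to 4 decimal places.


mu = 1.7983, t = 7.62
mu * t = 1.7983 * 7.62 = 13.703
exp(-13.703) = 0.0
M(t) = 1 - 0.0
M(t) = 1.0

1.0


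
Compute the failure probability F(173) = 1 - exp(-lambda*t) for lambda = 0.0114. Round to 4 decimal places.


lambda = 0.0114, t = 173
lambda * t = 1.9722
exp(-1.9722) = 0.1392
F(t) = 1 - 0.1392
F(t) = 0.8608

0.8608


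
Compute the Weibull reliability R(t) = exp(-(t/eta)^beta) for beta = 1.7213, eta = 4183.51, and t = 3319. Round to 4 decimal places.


beta = 1.7213, eta = 4183.51, t = 3319
t/eta = 3319 / 4183.51 = 0.7934
(t/eta)^beta = 0.7934^1.7213 = 0.6714
R(t) = exp(-0.6714)
R(t) = 0.511

0.511


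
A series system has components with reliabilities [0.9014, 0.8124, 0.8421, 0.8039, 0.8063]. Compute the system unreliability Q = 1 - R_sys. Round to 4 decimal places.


Components: [0.9014, 0.8124, 0.8421, 0.8039, 0.8063]
After component 1: product = 0.9014
After component 2: product = 0.7323
After component 3: product = 0.6167
After component 4: product = 0.4957
After component 5: product = 0.3997
R_sys = 0.3997
Q = 1 - 0.3997 = 0.6003

0.6003


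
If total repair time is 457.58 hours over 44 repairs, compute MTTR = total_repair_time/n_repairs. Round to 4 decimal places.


total_repair_time = 457.58
n_repairs = 44
MTTR = 457.58 / 44
MTTR = 10.3995

10.3995


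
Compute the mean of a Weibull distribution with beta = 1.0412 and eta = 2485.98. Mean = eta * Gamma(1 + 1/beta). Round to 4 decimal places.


beta = 1.0412, eta = 2485.98
1/beta = 0.9604
1 + 1/beta = 1.9604
Gamma(1.9604) = 0.9839
Mean = 2485.98 * 0.9839
Mean = 2445.9819

2445.9819


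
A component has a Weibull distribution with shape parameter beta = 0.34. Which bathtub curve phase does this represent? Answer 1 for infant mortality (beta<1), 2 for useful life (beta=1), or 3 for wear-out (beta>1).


beta = 0.34
Compare beta to 1:
beta < 1 => infant mortality (phase 1)
beta = 1 => useful life (phase 2)
beta > 1 => wear-out (phase 3)
Since beta = 0.34, this is infant mortality (decreasing failure rate)
Phase = 1

1


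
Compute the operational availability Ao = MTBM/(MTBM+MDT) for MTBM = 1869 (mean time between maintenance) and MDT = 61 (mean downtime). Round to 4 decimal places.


MTBM = 1869
MDT = 61
MTBM + MDT = 1930
Ao = 1869 / 1930
Ao = 0.9684

0.9684


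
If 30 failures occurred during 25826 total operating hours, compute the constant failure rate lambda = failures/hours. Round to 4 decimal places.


failures = 30
total_hours = 25826
lambda = 30 / 25826
lambda = 0.0012

0.0012


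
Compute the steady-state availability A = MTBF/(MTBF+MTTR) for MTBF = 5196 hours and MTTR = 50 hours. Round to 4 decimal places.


MTBF = 5196
MTTR = 50
MTBF + MTTR = 5246
A = 5196 / 5246
A = 0.9905

0.9905


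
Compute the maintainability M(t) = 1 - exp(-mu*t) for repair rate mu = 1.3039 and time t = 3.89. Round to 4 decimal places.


mu = 1.3039, t = 3.89
mu * t = 1.3039 * 3.89 = 5.0722
exp(-5.0722) = 0.0063
M(t) = 1 - 0.0063
M(t) = 0.9937

0.9937


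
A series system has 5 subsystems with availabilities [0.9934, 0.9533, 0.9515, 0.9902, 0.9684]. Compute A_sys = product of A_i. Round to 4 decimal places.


Subsystems: [0.9934, 0.9533, 0.9515, 0.9902, 0.9684]
After subsystem 1 (A=0.9934): product = 0.9934
After subsystem 2 (A=0.9533): product = 0.947
After subsystem 3 (A=0.9515): product = 0.9011
After subsystem 4 (A=0.9902): product = 0.8922
After subsystem 5 (A=0.9684): product = 0.8641
A_sys = 0.8641

0.8641


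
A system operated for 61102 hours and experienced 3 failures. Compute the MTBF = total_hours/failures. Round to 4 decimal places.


total_hours = 61102
failures = 3
MTBF = 61102 / 3
MTBF = 20367.3333

20367.3333


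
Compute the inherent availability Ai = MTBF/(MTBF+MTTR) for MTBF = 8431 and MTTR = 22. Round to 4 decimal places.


MTBF = 8431
MTTR = 22
MTBF + MTTR = 8453
Ai = 8431 / 8453
Ai = 0.9974

0.9974


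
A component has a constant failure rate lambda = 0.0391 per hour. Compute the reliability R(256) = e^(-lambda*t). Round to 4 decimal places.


lambda = 0.0391
t = 256
lambda * t = 10.0096
R(t) = e^(-10.0096)
R(t) = 0.0

0.0


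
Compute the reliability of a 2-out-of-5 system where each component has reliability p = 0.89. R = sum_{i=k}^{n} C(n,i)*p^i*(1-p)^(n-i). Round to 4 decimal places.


k = 2, n = 5, p = 0.89
i=2: C(5,2)=10 * 0.89^2 * 0.11^3 = 0.0105
i=3: C(5,3)=10 * 0.89^3 * 0.11^2 = 0.0853
i=4: C(5,4)=5 * 0.89^4 * 0.11^1 = 0.3451
i=5: C(5,5)=1 * 0.89^5 * 0.11^0 = 0.5584
R = sum of terms = 0.9993

0.9993


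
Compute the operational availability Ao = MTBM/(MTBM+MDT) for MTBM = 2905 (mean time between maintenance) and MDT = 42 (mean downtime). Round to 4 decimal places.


MTBM = 2905
MDT = 42
MTBM + MDT = 2947
Ao = 2905 / 2947
Ao = 0.9857

0.9857


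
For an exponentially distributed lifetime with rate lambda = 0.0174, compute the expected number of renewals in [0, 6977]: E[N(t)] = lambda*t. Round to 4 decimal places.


lambda = 0.0174
t = 6977
E[N(t)] = lambda * t
E[N(t)] = 0.0174 * 6977
E[N(t)] = 121.3998

121.3998


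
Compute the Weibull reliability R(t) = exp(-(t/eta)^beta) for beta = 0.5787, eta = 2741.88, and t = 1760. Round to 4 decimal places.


beta = 0.5787, eta = 2741.88, t = 1760
t/eta = 1760 / 2741.88 = 0.6419
(t/eta)^beta = 0.6419^0.5787 = 0.7737
R(t) = exp(-0.7737)
R(t) = 0.4613

0.4613


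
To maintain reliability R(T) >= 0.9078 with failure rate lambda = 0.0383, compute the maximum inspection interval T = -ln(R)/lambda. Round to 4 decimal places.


R_target = 0.9078
lambda = 0.0383
-ln(0.9078) = 0.0967
T = 0.0967 / 0.0383
T = 2.5256

2.5256


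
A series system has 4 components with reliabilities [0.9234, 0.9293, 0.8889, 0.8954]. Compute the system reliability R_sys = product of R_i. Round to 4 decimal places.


Components: [0.9234, 0.9293, 0.8889, 0.8954]
After component 1 (R=0.9234): product = 0.9234
After component 2 (R=0.9293): product = 0.8581
After component 3 (R=0.8889): product = 0.7628
After component 4 (R=0.8954): product = 0.683
R_sys = 0.683

0.683


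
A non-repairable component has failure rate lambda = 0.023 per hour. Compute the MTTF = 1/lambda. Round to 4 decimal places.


lambda = 0.023
MTTF = 1 / 0.023
MTTF = 43.4783

43.4783


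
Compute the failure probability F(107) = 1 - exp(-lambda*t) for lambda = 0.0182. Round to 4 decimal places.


lambda = 0.0182, t = 107
lambda * t = 1.9474
exp(-1.9474) = 0.1426
F(t) = 1 - 0.1426
F(t) = 0.8574

0.8574


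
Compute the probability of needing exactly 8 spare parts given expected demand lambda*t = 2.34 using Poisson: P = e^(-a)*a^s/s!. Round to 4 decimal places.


a = 2.34, s = 8
e^(-a) = e^(-2.34) = 0.0963
a^s = 2.34^8 = 898.932
s! = 40320
P = 0.0963 * 898.932 / 40320
P = 0.0021

0.0021


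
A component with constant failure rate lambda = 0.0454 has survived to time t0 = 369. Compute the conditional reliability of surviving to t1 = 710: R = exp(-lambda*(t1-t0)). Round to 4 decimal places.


lambda = 0.0454
t0 = 369, t1 = 710
t1 - t0 = 341
lambda * (t1-t0) = 0.0454 * 341 = 15.4814
R = exp(-15.4814)
R = 0.0

0.0


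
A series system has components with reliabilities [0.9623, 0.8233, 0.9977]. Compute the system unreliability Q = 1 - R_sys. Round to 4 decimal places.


Components: [0.9623, 0.8233, 0.9977]
After component 1: product = 0.9623
After component 2: product = 0.7923
After component 3: product = 0.7904
R_sys = 0.7904
Q = 1 - 0.7904 = 0.2096

0.2096


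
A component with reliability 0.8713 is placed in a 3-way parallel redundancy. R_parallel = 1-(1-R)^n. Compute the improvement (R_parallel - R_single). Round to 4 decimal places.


R_single = 0.8713, n = 3
1 - R_single = 0.1287
(1 - R_single)^n = 0.1287^3 = 0.0021
R_parallel = 1 - 0.0021 = 0.9979
Improvement = 0.9979 - 0.8713
Improvement = 0.1266

0.1266
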